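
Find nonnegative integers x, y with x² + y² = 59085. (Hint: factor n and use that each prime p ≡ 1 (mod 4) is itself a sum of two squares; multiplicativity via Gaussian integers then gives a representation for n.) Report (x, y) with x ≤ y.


Step 1: Factor n = 59085 = 3^2 · 5 · 13 · 101.
Step 2: Check the mod-4 condition on each prime factor: 3 ≡ 3 (mod 4), exponent 2 (must be even); 5 ≡ 1 (mod 4), exponent 1; 13 ≡ 1 (mod 4), exponent 1; 101 ≡ 1 (mod 4), exponent 1.
All primes ≡ 3 (mod 4) appear to even exponent (or don't appear), so by the two-squares theorem n IS expressible as a sum of two squares.
Step 3: Build a representation. Group n = k² · m with k = 3 and m = 5 · 13 · 101 = 6565 (a product of primes ≡ 1 (mod 4)); a representation of m scales to one of n via (k·x)² + (k·y)² = k²(x² + y²). Each prime p ≡ 1 (mod 4) is itself a sum of two squares; find a² by testing p − a² for a perfect square:
  5: 5 − 1² = 4 = 2² ⇒ 5 = 1² + 2².
  13: 13 − 1² = 12, 13 − 2² = 9 = 3² ⇒ 13 = 2² + 3².
  101: 101 − 1² = 100 = 10² ⇒ 101 = 1² + 10².
  Combine using the Brahmagupta–Fibonacci identity (a² + b²)(c² + d²) = (ac − bd)² + (ad + bc)² = (ac + bd)² + (ad − bc)²:
  5 · 13 = 65: from (1² + 2²)(2² + 3²), take (1·2 − 2·3, 1·3 + 2·2) = (2 − 6, 3 + 4) = (-4, 7); dropping signs (only squares matter) gives (4, 7); check 4² + 7² = 16 + 49 = 65 ✓.
  65 · 101 = 6565: from (4² + 7²)(1² + 10²), take (4·1 − 7·10, 4·10 + 7·1) = (4 − 70, 40 + 7) = (-66, 47); dropping signs (only squares matter) gives (66, 47); check 66² + 47² = 4356 + 2209 = 6565 ✓.
  Scale by k = 3: (3·66, 3·47) = (198, 141).
Step 4: Order so x ≤ y and verify: 141² + 198² = 19881 + 39204 = 59085 = n. ✓

n = 59085 = 141² + 198² (one valid representation with x ≤ y).


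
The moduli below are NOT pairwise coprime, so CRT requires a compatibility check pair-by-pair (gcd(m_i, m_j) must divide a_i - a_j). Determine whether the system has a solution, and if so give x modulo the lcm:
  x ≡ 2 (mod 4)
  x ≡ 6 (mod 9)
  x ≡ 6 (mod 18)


Moduli 4, 9, 18 are not pairwise coprime, so CRT works modulo lcm(m_i) when all pairwise compatibility conditions hold.
Pairwise compatibility: gcd(m_i, m_j) must divide a_i - a_j for every pair.
Merge one congruence at a time:
  Start: x ≡ 2 (mod 4).
  Combine with x ≡ 6 (mod 9): gcd(4, 9) = 1; 6 - 2 = 4, which IS divisible by 1, so compatible.
    Write x = 2 + 4·t and substitute into x ≡ 6 (mod 9): 4·t ≡ 6 − 2 = 4 (mod 9).
    The inverse of 4 mod 9 is 7 (since 4·7 = 28 = 3·9 + 1), so t ≡ 7·4 = 28 ≡ 1 (mod 9).
    Then x = 2 + 4·1 = 6, valid modulo lcm(4, 9) = 36: x ≡ 6 (mod 36).
  Combine with x ≡ 6 (mod 18): gcd(36, 18) = 18; 6 - 6 = 0, which IS divisible by 18, so compatible.
    Write x = 6 + 36·t and substitute into x ≡ 6 (mod 18): 36·t ≡ 6 − 6 = 0 (mod 18).
    Divide the congruence (and modulus) by g = 18: 2·t ≡ 0 (mod 1).
    Modulo 1 every t works; take t = 0.
    Then x = 6 + 36·0 = 6, valid modulo lcm(36, 18) = 36: x ≡ 6 (mod 36).
Verify: 6 mod 4 = 2, 6 mod 9 = 6, 6 mod 18 = 6.

x ≡ 6 (mod 36).


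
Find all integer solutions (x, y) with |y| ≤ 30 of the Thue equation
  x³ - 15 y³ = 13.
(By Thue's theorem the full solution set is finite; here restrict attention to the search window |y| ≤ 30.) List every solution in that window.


The equation is x³ - 15y³ = 13. For fixed y, x³ = 15·y³ + 13, so a solution requires the RHS to be a perfect cube.
Strategy: iterate y from -30 to 30, compute RHS = 15·y³ + 13, and check whether it is a (positive or negative) perfect cube.
Check small values of y:
  y = 0: RHS = 13 is not a perfect cube.
  y = 1: RHS = 28 is not a perfect cube.
  y = -1: RHS = -2 is not a perfect cube.
  y = 2: RHS = 133 is not a perfect cube.
  y = -2: RHS = -107 is not a perfect cube.
  y = 3: RHS = 418 is not a perfect cube.
  y = -3: RHS = -392 is not a perfect cube.
Continuing the search up to |y| = 30 finds no solutions either.
No (x, y) in the scanned range satisfies the equation.

No integer solutions with |y| ≤ 30.


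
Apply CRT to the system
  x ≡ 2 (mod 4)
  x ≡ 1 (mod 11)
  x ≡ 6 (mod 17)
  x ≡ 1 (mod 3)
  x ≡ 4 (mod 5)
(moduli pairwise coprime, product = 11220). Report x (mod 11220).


Product of moduli M = 4 · 11 · 17 · 3 · 5 = 11220.
Merge one congruence at a time:
  Start: x ≡ 2 (mod 4).
  Combine with x ≡ 1 (mod 11); new modulus lcm = 44.
    Write x = 2 + 4·t and substitute into x ≡ 1 (mod 11): 4·t ≡ 1 − 2 = -1 (mod 11).
    Reduce coefficients mod 11: 4·t ≡ 10 (mod 11).
    The inverse of 4 mod 11 is 3 (since 4·3 = 12 = 1·11 + 1), so t ≡ 3·10 = 30 ≡ 8 (mod 11).
    Then x = 2 + 4·8 = 34, valid modulo lcm(4, 11) = 44: x ≡ 34 (mod 44).
  Combine with x ≡ 6 (mod 17); new modulus lcm = 748.
    Write x = 34 + 44·t and substitute into x ≡ 6 (mod 17): 44·t ≡ 6 − 34 = -28 (mod 17).
    Reduce coefficients mod 17: 10·t ≡ 6 (mod 17).
    The inverse of 10 mod 17 is 12 (since 10·12 = 120 = 7·17 + 1), so t ≡ 12·6 = 72 ≡ 4 (mod 17).
    Then x = 34 + 44·4 = 210, valid modulo lcm(44, 17) = 748: x ≡ 210 (mod 748).
  Combine with x ≡ 1 (mod 3); new modulus lcm = 2244.
    Write x = 210 + 748·t and substitute into x ≡ 1 (mod 3): 748·t ≡ 1 − 210 = -209 (mod 3).
    Reduce coefficients mod 3: 1·t ≡ 1 (mod 3).
    So t ≡ 1 (mod 3).
    Then x = 210 + 748·1 = 958, valid modulo lcm(748, 3) = 2244: x ≡ 958 (mod 2244).
  Combine with x ≡ 4 (mod 5); new modulus lcm = 11220.
    Write x = 958 + 2244·t and substitute into x ≡ 4 (mod 5): 2244·t ≡ 4 − 958 = -954 (mod 5).
    Reduce coefficients mod 5: 4·t ≡ 1 (mod 5).
    The inverse of 4 mod 5 is 4 (since 4·4 = 16 = 3·5 + 1), so t ≡ 4·1 = 4 ≡ 4 (mod 5).
    Then x = 958 + 2244·4 = 9934, valid modulo lcm(2244, 5) = 11220: x ≡ 9934 (mod 11220).
Verify against each original: 9934 mod 4 = 2, 9934 mod 11 = 1, 9934 mod 17 = 6, 9934 mod 3 = 1, 9934 mod 5 = 4.

x ≡ 9934 (mod 11220).


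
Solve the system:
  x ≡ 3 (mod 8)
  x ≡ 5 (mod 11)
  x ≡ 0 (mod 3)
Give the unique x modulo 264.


Moduli 8, 11, 3 are pairwise coprime; by CRT there is a unique solution modulo M = 8 · 11 · 3 = 264.
Solve pairwise, accumulating the modulus:
  Start with x ≡ 3 (mod 8).
  Combine with x ≡ 5 (mod 11): since gcd(8, 11) = 1, we get a unique residue mod 88.
    Write x = 3 + 8·t and substitute into x ≡ 5 (mod 11): 8·t ≡ 5 − 3 = 2 (mod 11).
    The inverse of 8 mod 11 is 7 (since 8·7 = 56 = 5·11 + 1), so t ≡ 7·2 = 14 ≡ 3 (mod 11).
    Then x = 3 + 8·3 = 27, valid modulo lcm(8, 11) = 88: x ≡ 27 (mod 88).
  Combine with x ≡ 0 (mod 3): since gcd(88, 3) = 1, we get a unique residue mod 264.
    Write x = 27 + 88·t and substitute into x ≡ 0 (mod 3): 88·t ≡ 0 − 27 = -27 (mod 3).
    Reduce coefficients mod 3: 1·t ≡ 0 (mod 3).
    So t ≡ 0 (mod 3).
    Then x = 27 + 88·0 = 27, valid modulo lcm(88, 3) = 264: x ≡ 27 (mod 264).
Verify: 27 mod 8 = 3 ✓, 27 mod 11 = 5 ✓, 27 mod 3 = 0 ✓.

x ≡ 27 (mod 264).


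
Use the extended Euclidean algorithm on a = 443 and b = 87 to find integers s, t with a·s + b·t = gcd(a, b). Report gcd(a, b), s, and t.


Euclidean algorithm on (443, 87) — divide until remainder is 0:
  443 = 5 · 87 + 8
  87 = 10 · 8 + 7
  8 = 1 · 7 + 1
  7 = 7 · 1 + 0
gcd(443, 87) = 1.
Track Bezout coefficients alongside the remainders: start with r₀ = 443 = a·1 + b·0 (s = 1, t = 0) and r₁ = 87 = a·0 + b·1 (s = 0, t = 1); each new remainder r_{k+1} = r_{k-1} − q_k·r_k inherits s_{k+1} = s_{k-1} − q_k·s_k, t_{k+1} = t_{k-1} − q_k·t_k, so r_k = a·s_k + b·t_k at every step:
  q = 5: r = 8, s = 1 − 5·0 = 1, t = 0 − 5·1 = -5  (check: 443·1 + 87·(-5) = 8)
  q = 10: r = 7, s = 0 − 10·1 = -10, t = 1 − 10·(-5) = 51  (check: 443·(-10) + 87·51 = 7)
  q = 1: r = 1, s = 1 − 1·(-10) = 11, t = -5 − 1·51 = -56  (check: 443·11 + 87·(-56) = 1)
The row with r = 1 (the gcd) gives the Bezout coefficients s = 11, t = -56.
Result: 443 · (11) + 87 · (-56) = 1.

gcd(443, 87) = 1; s = 11, t = -56 (check: 443·11 + 87·(-56) = 1).


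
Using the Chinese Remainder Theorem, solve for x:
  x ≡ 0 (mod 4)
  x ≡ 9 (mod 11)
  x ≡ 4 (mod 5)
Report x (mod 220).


Moduli 4, 11, 5 are pairwise coprime; by CRT there is a unique solution modulo M = 4 · 11 · 5 = 220.
Solve pairwise, accumulating the modulus:
  Start with x ≡ 0 (mod 4).
  Combine with x ≡ 9 (mod 11): since gcd(4, 11) = 1, we get a unique residue mod 44.
    Write x = 0 + 4·t and substitute into x ≡ 9 (mod 11): 4·t ≡ 9 − 0 = 9 (mod 11).
    The inverse of 4 mod 11 is 3 (since 4·3 = 12 = 1·11 + 1), so t ≡ 3·9 = 27 ≡ 5 (mod 11).
    Then x = 0 + 4·5 = 20, valid modulo lcm(4, 11) = 44: x ≡ 20 (mod 44).
  Combine with x ≡ 4 (mod 5): since gcd(44, 5) = 1, we get a unique residue mod 220.
    Write x = 20 + 44·t and substitute into x ≡ 4 (mod 5): 44·t ≡ 4 − 20 = -16 (mod 5).
    Reduce coefficients mod 5: 4·t ≡ 4 (mod 5).
    The inverse of 4 mod 5 is 4 (since 4·4 = 16 = 3·5 + 1), so t ≡ 4·4 = 16 ≡ 1 (mod 5).
    Then x = 20 + 44·1 = 64, valid modulo lcm(44, 5) = 220: x ≡ 64 (mod 220).
Verify: 64 mod 4 = 0 ✓, 64 mod 11 = 9 ✓, 64 mod 5 = 4 ✓.

x ≡ 64 (mod 220).


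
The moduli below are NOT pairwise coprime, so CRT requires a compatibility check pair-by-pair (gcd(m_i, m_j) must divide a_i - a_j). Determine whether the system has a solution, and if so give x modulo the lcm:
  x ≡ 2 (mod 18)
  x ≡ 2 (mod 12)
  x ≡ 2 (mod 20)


Moduli 18, 12, 20 are not pairwise coprime, so CRT works modulo lcm(m_i) when all pairwise compatibility conditions hold.
Pairwise compatibility: gcd(m_i, m_j) must divide a_i - a_j for every pair.
Merge one congruence at a time:
  Start: x ≡ 2 (mod 18).
  Combine with x ≡ 2 (mod 12): gcd(18, 12) = 6; 2 - 2 = 0, which IS divisible by 6, so compatible.
    Write x = 2 + 18·t and substitute into x ≡ 2 (mod 12): 18·t ≡ 2 − 2 = 0 (mod 12).
    Divide the congruence (and modulus) by g = 6: 3·t ≡ 0 (mod 2).
    Reduce coefficients mod 2: 1·t ≡ 0 (mod 2).
    So t ≡ 0 (mod 2).
    Then x = 2 + 18·0 = 2, valid modulo lcm(18, 12) = 36: x ≡ 2 (mod 36).
  Combine with x ≡ 2 (mod 20): gcd(36, 20) = 4; 2 - 2 = 0, which IS divisible by 4, so compatible.
    Write x = 2 + 36·t and substitute into x ≡ 2 (mod 20): 36·t ≡ 2 − 2 = 0 (mod 20).
    Divide the congruence (and modulus) by g = 4: 9·t ≡ 0 (mod 5).
    Reduce coefficients mod 5: 4·t ≡ 0 (mod 5).
    The inverse of 4 mod 5 is 4 (since 4·4 = 16 = 3·5 + 1), so t ≡ 4·0 = 0 ≡ 0 (mod 5).
    Then x = 2 + 36·0 = 2, valid modulo lcm(36, 20) = 180: x ≡ 2 (mod 180).
Verify: 2 mod 18 = 2, 2 mod 12 = 2, 2 mod 20 = 2.

x ≡ 2 (mod 180).


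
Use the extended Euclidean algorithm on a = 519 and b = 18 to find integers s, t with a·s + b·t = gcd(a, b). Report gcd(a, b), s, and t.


Euclidean algorithm on (519, 18) — divide until remainder is 0:
  519 = 28 · 18 + 15
  18 = 1 · 15 + 3
  15 = 5 · 3 + 0
gcd(519, 18) = 3.
Track Bezout coefficients alongside the remainders: start with r₀ = 519 = a·1 + b·0 (s = 1, t = 0) and r₁ = 18 = a·0 + b·1 (s = 0, t = 1); each new remainder r_{k+1} = r_{k-1} − q_k·r_k inherits s_{k+1} = s_{k-1} − q_k·s_k, t_{k+1} = t_{k-1} − q_k·t_k, so r_k = a·s_k + b·t_k at every step:
  q = 28: r = 15, s = 1 − 28·0 = 1, t = 0 − 28·1 = -28  (check: 519·1 + 18·(-28) = 15)
  q = 1: r = 3, s = 0 − 1·1 = -1, t = 1 − 1·(-28) = 29  (check: 519·(-1) + 18·29 = 3)
The row with r = 3 (the gcd) gives the Bezout coefficients s = -1, t = 29.
Result: 519 · (-1) + 18 · (29) = 3.

gcd(519, 18) = 3; s = -1, t = 29 (check: 519·(-1) + 18·29 = 3).


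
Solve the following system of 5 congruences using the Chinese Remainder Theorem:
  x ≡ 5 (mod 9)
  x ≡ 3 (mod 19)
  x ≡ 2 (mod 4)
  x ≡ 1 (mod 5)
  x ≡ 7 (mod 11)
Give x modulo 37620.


Product of moduli M = 9 · 19 · 4 · 5 · 11 = 37620.
Merge one congruence at a time:
  Start: x ≡ 5 (mod 9).
  Combine with x ≡ 3 (mod 19); new modulus lcm = 171.
    Write x = 5 + 9·t and substitute into x ≡ 3 (mod 19): 9·t ≡ 3 − 5 = -2 (mod 19).
    Reduce coefficients mod 19: 9·t ≡ 17 (mod 19).
    The inverse of 9 mod 19 is 17 (since 9·17 = 153 = 8·19 + 1), so t ≡ 17·17 = 289 ≡ 4 (mod 19).
    Then x = 5 + 9·4 = 41, valid modulo lcm(9, 19) = 171: x ≡ 41 (mod 171).
  Combine with x ≡ 2 (mod 4); new modulus lcm = 684.
    Write x = 41 + 171·t and substitute into x ≡ 2 (mod 4): 171·t ≡ 2 − 41 = -39 (mod 4).
    Reduce coefficients mod 4: 3·t ≡ 1 (mod 4).
    The inverse of 3 mod 4 is 3 (since 3·3 = 9 = 2·4 + 1), so t ≡ 3·1 = 3 ≡ 3 (mod 4).
    Then x = 41 + 171·3 = 554, valid modulo lcm(171, 4) = 684: x ≡ 554 (mod 684).
  Combine with x ≡ 1 (mod 5); new modulus lcm = 3420.
    Write x = 554 + 684·t and substitute into x ≡ 1 (mod 5): 684·t ≡ 1 − 554 = -553 (mod 5).
    Reduce coefficients mod 5: 4·t ≡ 2 (mod 5).
    The inverse of 4 mod 5 is 4 (since 4·4 = 16 = 3·5 + 1), so t ≡ 4·2 = 8 ≡ 3 (mod 5).
    Then x = 554 + 684·3 = 2606, valid modulo lcm(684, 5) = 3420: x ≡ 2606 (mod 3420).
  Combine with x ≡ 7 (mod 11); new modulus lcm = 37620.
    Write x = 2606 + 3420·t and substitute into x ≡ 7 (mod 11): 3420·t ≡ 7 − 2606 = -2599 (mod 11).
    Reduce coefficients mod 11: 10·t ≡ 8 (mod 11).
    The inverse of 10 mod 11 is 10 (since 10·10 = 100 = 9·11 + 1), so t ≡ 10·8 = 80 ≡ 3 (mod 11).
    Then x = 2606 + 3420·3 = 12866, valid modulo lcm(3420, 11) = 37620: x ≡ 12866 (mod 37620).
Verify against each original: 12866 mod 9 = 5, 12866 mod 19 = 3, 12866 mod 4 = 2, 12866 mod 5 = 1, 12866 mod 11 = 7.

x ≡ 12866 (mod 37620).


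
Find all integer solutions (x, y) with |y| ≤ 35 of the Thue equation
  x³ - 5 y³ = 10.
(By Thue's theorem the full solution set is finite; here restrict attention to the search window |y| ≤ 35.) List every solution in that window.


The equation is x³ - 5y³ = 10. For fixed y, x³ = 5·y³ + 10, so a solution requires the RHS to be a perfect cube.
Strategy: iterate y from -35 to 35, compute RHS = 5·y³ + 10, and check whether it is a (positive or negative) perfect cube.
Check small values of y:
  y = 0: RHS = 10 is not a perfect cube.
  y = 1: RHS = 15 is not a perfect cube.
  y = -1: RHS = 5 is not a perfect cube.
  y = 2: RHS = 50 is not a perfect cube.
  y = -2: RHS = -30 is not a perfect cube.
  y = 3: RHS = 145 is not a perfect cube.
  y = -3: RHS = -125 = (-5)³ ⇒ x = -5 works.
Continuing the search up to |y| = 35 finds no further solutions beyond those listed.
Collected solutions: (-5, -3).

Solutions (with |y| ≤ 35): (-5, -3).


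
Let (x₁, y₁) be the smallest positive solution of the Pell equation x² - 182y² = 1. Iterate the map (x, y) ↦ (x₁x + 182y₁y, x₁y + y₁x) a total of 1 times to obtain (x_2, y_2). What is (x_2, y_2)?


Step 1: Find the fundamental solution (x₁, y₁) of x² - 182y² = 1.
  Expand √182 as a continued fraction. a₀ = ⌊√182⌋ = 13; iterate m_{k+1} = d_k·a_k − m_k, d_{k+1} = (182 − m_{k+1}²)/d_k, a_{k+1} = ⌊(a₀ + m_{k+1})/d_{k+1}⌋ (starting m₀ = 0, d₀ = 1), with convergents p_k = a_k·p_{k-1} + p_{k-2}, q_k = a_k·q_{k-1} + q_{k-2} (p₋₁ = 1, q₋₁ = 0):
  k = 0: a₀ = 13; p₀/q₀ = 13/1; p₀² − 182·q₀² = 169 − 182 = -13.
  k = 1: m = 13, d = 13, a = ⌊(13 + 13)/13⌋ = 2; p/q = (2·13 + 1)/(2·1 + 0) = 27/2; p² − 182·q² = 729 − 728 = 1.
  The first convergent with p² − 182·q² = 1 gives the fundamental solution (x₁, y₁) = (27, 2).
Step 2: Apply the recurrence (x_{n+1}, y_{n+1}) = (x₁x_n + 182y₁y_n, x₁y_n + y₁x_n) repeatedly.
  From (x_1, y_1) = (27, 2): x_2 = 27·27 + 182·2·2 = 1457; y_2 = 27·2 + 2·27 = 108.
Step 3: Verify x_2² - 182·y_2² = 2122849 - 2122848 = 1 (should be 1). ✓

(x_1, y_1) = (27, 2); (x_2, y_2) = (1457, 108).


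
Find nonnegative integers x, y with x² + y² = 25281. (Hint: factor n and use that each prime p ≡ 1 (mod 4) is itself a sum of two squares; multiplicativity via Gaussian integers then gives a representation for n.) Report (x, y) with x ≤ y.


Step 1: Factor n = 25281 = 3^2 · 53^2.
Step 2: Check the mod-4 condition on each prime factor: 3 ≡ 3 (mod 4), exponent 2 (must be even); 53 ≡ 1 (mod 4), exponent 2.
All primes ≡ 3 (mod 4) appear to even exponent (or don't appear), so by the two-squares theorem n IS expressible as a sum of two squares.
Step 3: Build a representation. Group n = k² · m with k = 3 and m = 53 · 53 = 2809 (a product of primes ≡ 1 (mod 4)); a representation of m scales to one of n via (k·x)² + (k·y)² = k²(x² + y²). Each prime p ≡ 1 (mod 4) is itself a sum of two squares; find a² by testing p − a² for a perfect square:
  53: 53 − 1² = 52, 53 − 2² = 49 = 7² ⇒ 53 = 2² + 7².
  Combine using the Brahmagupta–Fibonacci identity (a² + b²)(c² + d²) = (ac − bd)² + (ad + bc)² = (ac + bd)² + (ad − bc)²:
  53 · 53 = 2809: from (2² + 7²)(2² + 7²), take (2·2 − 7·7, 2·7 + 7·2) = (4 − 49, 14 + 14) = (-45, 28); dropping signs (only squares matter) gives (45, 28); check 45² + 28² = 2025 + 784 = 2809 ✓.
  Scale by k = 3: (3·45, 3·28) = (135, 84).
Step 4: Order so x ≤ y and verify: 84² + 135² = 7056 + 18225 = 25281 = n. ✓

n = 25281 = 84² + 135² (one valid representation with x ≤ y).


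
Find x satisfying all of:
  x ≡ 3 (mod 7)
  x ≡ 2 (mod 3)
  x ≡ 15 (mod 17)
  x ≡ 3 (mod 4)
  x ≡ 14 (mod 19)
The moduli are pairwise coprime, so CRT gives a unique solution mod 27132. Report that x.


Product of moduli M = 7 · 3 · 17 · 4 · 19 = 27132.
Merge one congruence at a time:
  Start: x ≡ 3 (mod 7).
  Combine with x ≡ 2 (mod 3); new modulus lcm = 21.
    Write x = 3 + 7·t and substitute into x ≡ 2 (mod 3): 7·t ≡ 2 − 3 = -1 (mod 3).
    Reduce coefficients mod 3: 1·t ≡ 2 (mod 3).
    So t ≡ 2 (mod 3).
    Then x = 3 + 7·2 = 17, valid modulo lcm(7, 3) = 21: x ≡ 17 (mod 21).
  Combine with x ≡ 15 (mod 17); new modulus lcm = 357.
    Write x = 17 + 21·t and substitute into x ≡ 15 (mod 17): 21·t ≡ 15 − 17 = -2 (mod 17).
    Reduce coefficients mod 17: 4·t ≡ 15 (mod 17).
    The inverse of 4 mod 17 is 13 (since 4·13 = 52 = 3·17 + 1), so t ≡ 13·15 = 195 ≡ 8 (mod 17).
    Then x = 17 + 21·8 = 185, valid modulo lcm(21, 17) = 357: x ≡ 185 (mod 357).
  Combine with x ≡ 3 (mod 4); new modulus lcm = 1428.
    Write x = 185 + 357·t and substitute into x ≡ 3 (mod 4): 357·t ≡ 3 − 185 = -182 (mod 4).
    Reduce coefficients mod 4: 1·t ≡ 2 (mod 4).
    So t ≡ 2 (mod 4).
    Then x = 185 + 357·2 = 899, valid modulo lcm(357, 4) = 1428: x ≡ 899 (mod 1428).
  Combine with x ≡ 14 (mod 19); new modulus lcm = 27132.
    Write x = 899 + 1428·t and substitute into x ≡ 14 (mod 19): 1428·t ≡ 14 − 899 = -885 (mod 19).
    Reduce coefficients mod 19: 3·t ≡ 8 (mod 19).
    The inverse of 3 mod 19 is 13 (since 3·13 = 39 = 2·19 + 1), so t ≡ 13·8 = 104 ≡ 9 (mod 19).
    Then x = 899 + 1428·9 = 13751, valid modulo lcm(1428, 19) = 27132: x ≡ 13751 (mod 27132).
Verify against each original: 13751 mod 7 = 3, 13751 mod 3 = 2, 13751 mod 17 = 15, 13751 mod 4 = 3, 13751 mod 19 = 14.

x ≡ 13751 (mod 27132).


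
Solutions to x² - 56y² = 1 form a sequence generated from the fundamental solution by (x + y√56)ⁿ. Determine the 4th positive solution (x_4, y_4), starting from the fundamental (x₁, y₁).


Step 1: Find the fundamental solution (x₁, y₁) of x² - 56y² = 1.
  Expand √56 as a continued fraction. a₀ = ⌊√56⌋ = 7; iterate m_{k+1} = d_k·a_k − m_k, d_{k+1} = (56 − m_{k+1}²)/d_k, a_{k+1} = ⌊(a₀ + m_{k+1})/d_{k+1}⌋ (starting m₀ = 0, d₀ = 1), with convergents p_k = a_k·p_{k-1} + p_{k-2}, q_k = a_k·q_{k-1} + q_{k-2} (p₋₁ = 1, q₋₁ = 0):
  k = 0: a₀ = 7; p₀/q₀ = 7/1; p₀² − 56·q₀² = 49 − 56 = -7.
  k = 1: m = 7, d = 7, a = ⌊(7 + 7)/7⌋ = 2; p/q = (2·7 + 1)/(2·1 + 0) = 15/2; p² − 56·q² = 225 − 224 = 1.
  The first convergent with p² − 56·q² = 1 gives the fundamental solution (x₁, y₁) = (15, 2).
Step 2: Apply the recurrence (x_{n+1}, y_{n+1}) = (x₁x_n + 56y₁y_n, x₁y_n + y₁x_n) repeatedly.
  From (x_1, y_1) = (15, 2): x_2 = 15·15 + 56·2·2 = 449; y_2 = 15·2 + 2·15 = 60.
  From (x_2, y_2) = (449, 60): x_3 = 15·449 + 56·2·60 = 13455; y_3 = 15·60 + 2·449 = 1798.
  From (x_3, y_3) = (13455, 1798): x_4 = 15·13455 + 56·2·1798 = 403201; y_4 = 15·1798 + 2·13455 = 53880.
Step 3: Verify x_4² - 56·y_4² = 162571046401 - 162571046400 = 1 (should be 1). ✓

(x_1, y_1) = (15, 2); (x_4, y_4) = (403201, 53880).


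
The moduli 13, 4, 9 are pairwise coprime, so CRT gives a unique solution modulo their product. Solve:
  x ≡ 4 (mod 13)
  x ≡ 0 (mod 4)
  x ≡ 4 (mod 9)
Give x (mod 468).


Moduli 13, 4, 9 are pairwise coprime; by CRT there is a unique solution modulo M = 13 · 4 · 9 = 468.
Solve pairwise, accumulating the modulus:
  Start with x ≡ 4 (mod 13).
  Combine with x ≡ 0 (mod 4): since gcd(13, 4) = 1, we get a unique residue mod 52.
    Write x = 4 + 13·t and substitute into x ≡ 0 (mod 4): 13·t ≡ 0 − 4 = -4 (mod 4).
    Reduce coefficients mod 4: 1·t ≡ 0 (mod 4).
    So t ≡ 0 (mod 4).
    Then x = 4 + 13·0 = 4, valid modulo lcm(13, 4) = 52: x ≡ 4 (mod 52).
  Combine with x ≡ 4 (mod 9): since gcd(52, 9) = 1, we get a unique residue mod 468.
    Write x = 4 + 52·t and substitute into x ≡ 4 (mod 9): 52·t ≡ 4 − 4 = 0 (mod 9).
    Reduce coefficients mod 9: 7·t ≡ 0 (mod 9).
    The inverse of 7 mod 9 is 4 (since 7·4 = 28 = 3·9 + 1), so t ≡ 4·0 = 0 ≡ 0 (mod 9).
    Then x = 4 + 52·0 = 4, valid modulo lcm(52, 9) = 468: x ≡ 4 (mod 468).
Verify: 4 mod 13 = 4 ✓, 4 mod 4 = 0 ✓, 4 mod 9 = 4 ✓.

x ≡ 4 (mod 468).


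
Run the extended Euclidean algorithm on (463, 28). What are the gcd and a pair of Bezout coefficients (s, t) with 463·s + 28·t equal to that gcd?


Euclidean algorithm on (463, 28) — divide until remainder is 0:
  463 = 16 · 28 + 15
  28 = 1 · 15 + 13
  15 = 1 · 13 + 2
  13 = 6 · 2 + 1
  2 = 2 · 1 + 0
gcd(463, 28) = 1.
Track Bezout coefficients alongside the remainders: start with r₀ = 463 = a·1 + b·0 (s = 1, t = 0) and r₁ = 28 = a·0 + b·1 (s = 0, t = 1); each new remainder r_{k+1} = r_{k-1} − q_k·r_k inherits s_{k+1} = s_{k-1} − q_k·s_k, t_{k+1} = t_{k-1} − q_k·t_k, so r_k = a·s_k + b·t_k at every step:
  q = 16: r = 15, s = 1 − 16·0 = 1, t = 0 − 16·1 = -16  (check: 463·1 + 28·(-16) = 15)
  q = 1: r = 13, s = 0 − 1·1 = -1, t = 1 − 1·(-16) = 17  (check: 463·(-1) + 28·17 = 13)
  q = 1: r = 2, s = 1 − 1·(-1) = 2, t = -16 − 1·17 = -33  (check: 463·2 + 28·(-33) = 2)
  q = 6: r = 1, s = -1 − 6·2 = -13, t = 17 − 6·(-33) = 215  (check: 463·(-13) + 28·215 = 1)
The row with r = 1 (the gcd) gives the Bezout coefficients s = -13, t = 215.
Result: 463 · (-13) + 28 · (215) = 1.

gcd(463, 28) = 1; s = -13, t = 215 (check: 463·(-13) + 28·215 = 1).


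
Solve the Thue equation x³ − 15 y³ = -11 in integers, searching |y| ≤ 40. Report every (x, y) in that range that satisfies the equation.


The equation is x³ - 15y³ = -11. For fixed y, x³ = 15·y³ − 11, so a solution requires the RHS to be a perfect cube.
Strategy: iterate y from -40 to 40, compute RHS = 15·y³ − 11, and check whether it is a (positive or negative) perfect cube.
Check small values of y:
  y = 0: RHS = -11 is not a perfect cube.
  y = 1: RHS = 4 is not a perfect cube.
  y = -1: RHS = -26 is not a perfect cube.
  y = 2: RHS = 109 is not a perfect cube.
  y = -2: RHS = -131 is not a perfect cube.
  y = 3: RHS = 394 is not a perfect cube.
  y = -3: RHS = -416 is not a perfect cube.
Continuing the search up to |y| = 40 finds no solutions either.
No (x, y) in the scanned range satisfies the equation.

No integer solutions with |y| ≤ 40.


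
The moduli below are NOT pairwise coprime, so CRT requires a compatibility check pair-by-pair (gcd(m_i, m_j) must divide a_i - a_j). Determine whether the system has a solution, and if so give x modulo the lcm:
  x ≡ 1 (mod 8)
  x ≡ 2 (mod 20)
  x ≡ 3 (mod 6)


Moduli 8, 20, 6 are not pairwise coprime, so CRT works modulo lcm(m_i) when all pairwise compatibility conditions hold.
Pairwise compatibility: gcd(m_i, m_j) must divide a_i - a_j for every pair.
Merge one congruence at a time:
  Start: x ≡ 1 (mod 8).
  Combine with x ≡ 2 (mod 20): gcd(8, 20) = 4, and 2 - 1 = 1 is NOT divisible by 4.
    ⇒ system is inconsistent (no integer solution).

No solution (the system is inconsistent).


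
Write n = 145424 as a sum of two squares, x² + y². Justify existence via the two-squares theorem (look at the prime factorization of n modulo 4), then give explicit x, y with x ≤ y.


Step 1: Factor n = 145424 = 2^4 · 61 · 149.
Step 2: Check the mod-4 condition on each prime factor: 2 = 2 (special); 61 ≡ 1 (mod 4), exponent 1; 149 ≡ 1 (mod 4), exponent 1.
All primes ≡ 3 (mod 4) appear to even exponent (or don't appear), so by the two-squares theorem n IS expressible as a sum of two squares.
Step 3: Build a representation. Group n = k² · m with k = 4 and m = 61 · 149 = 9089 (a product of primes ≡ 1 (mod 4)); a representation of m scales to one of n via (k·x)² + (k·y)² = k²(x² + y²). Each prime p ≡ 1 (mod 4) is itself a sum of two squares; find a² by testing p − a² for a perfect square:
  61: 61 − 1² = 60, 61 − 2² = 57, 61 − 3² = 52, 61 − 4² = 45, 61 − 5² = 36 = 6² ⇒ 61 = 5² + 6².
  149: 149 − 1² = 148, 149 − 2² = 145, 149 − 3² = 140, 149 − 4² = 133, 149 − 5² = 124, 149 − 6² = 113, 149 − 7² = 100 = 10² ⇒ 149 = 7² + 10².
  Combine using the Brahmagupta–Fibonacci identity (a² + b²)(c² + d²) = (ac − bd)² + (ad + bc)² = (ac + bd)² + (ad − bc)²:
  61 · 149 = 9089: from (5² + 6²)(7² + 10²), take (5·7 − 6·10, 5·10 + 6·7) = (35 − 60, 50 + 42) = (-25, 92); dropping signs (only squares matter) gives (25, 92); check 25² + 92² = 625 + 8464 = 9089 ✓.
  Scale by k = 4: (4·25, 4·92) = (100, 368).
Step 4: Order so x ≤ y and verify: 100² + 368² = 10000 + 135424 = 145424 = n. ✓

n = 145424 = 100² + 368² (one valid representation with x ≤ y).


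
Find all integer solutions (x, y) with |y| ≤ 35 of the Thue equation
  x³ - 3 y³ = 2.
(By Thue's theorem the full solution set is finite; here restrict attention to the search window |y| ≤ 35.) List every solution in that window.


The equation is x³ - 3y³ = 2. For fixed y, x³ = 3·y³ + 2, so a solution requires the RHS to be a perfect cube.
Strategy: iterate y from -35 to 35, compute RHS = 3·y³ + 2, and check whether it is a (positive or negative) perfect cube.
Check small values of y:
  y = 0: RHS = 2 is not a perfect cube.
  y = 1: RHS = 5 is not a perfect cube.
  y = -1: RHS = -1 = (-1)³ ⇒ x = -1 works.
  y = 2: RHS = 26 is not a perfect cube.
  y = -2: RHS = -22 is not a perfect cube.
  y = 3: RHS = 83 is not a perfect cube.
  y = -3: RHS = -79 is not a perfect cube.
Continuing the search up to |y| = 35 finds no further solutions beyond those listed.
Collected solutions: (-1, -1).

Solutions (with |y| ≤ 35): (-1, -1).


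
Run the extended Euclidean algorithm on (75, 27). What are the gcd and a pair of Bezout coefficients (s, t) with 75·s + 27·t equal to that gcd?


Euclidean algorithm on (75, 27) — divide until remainder is 0:
  75 = 2 · 27 + 21
  27 = 1 · 21 + 6
  21 = 3 · 6 + 3
  6 = 2 · 3 + 0
gcd(75, 27) = 3.
Track Bezout coefficients alongside the remainders: start with r₀ = 75 = a·1 + b·0 (s = 1, t = 0) and r₁ = 27 = a·0 + b·1 (s = 0, t = 1); each new remainder r_{k+1} = r_{k-1} − q_k·r_k inherits s_{k+1} = s_{k-1} − q_k·s_k, t_{k+1} = t_{k-1} − q_k·t_k, so r_k = a·s_k + b·t_k at every step:
  q = 2: r = 21, s = 1 − 2·0 = 1, t = 0 − 2·1 = -2  (check: 75·1 + 27·(-2) = 21)
  q = 1: r = 6, s = 0 − 1·1 = -1, t = 1 − 1·(-2) = 3  (check: 75·(-1) + 27·3 = 6)
  q = 3: r = 3, s = 1 − 3·(-1) = 4, t = -2 − 3·3 = -11  (check: 75·4 + 27·(-11) = 3)
The row with r = 3 (the gcd) gives the Bezout coefficients s = 4, t = -11.
Result: 75 · (4) + 27 · (-11) = 3.

gcd(75, 27) = 3; s = 4, t = -11 (check: 75·4 + 27·(-11) = 3).


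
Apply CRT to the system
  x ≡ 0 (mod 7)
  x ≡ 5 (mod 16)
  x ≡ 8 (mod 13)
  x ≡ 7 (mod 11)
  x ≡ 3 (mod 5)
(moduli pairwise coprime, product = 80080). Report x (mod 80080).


Product of moduli M = 7 · 16 · 13 · 11 · 5 = 80080.
Merge one congruence at a time:
  Start: x ≡ 0 (mod 7).
  Combine with x ≡ 5 (mod 16); new modulus lcm = 112.
    Write x = 0 + 7·t and substitute into x ≡ 5 (mod 16): 7·t ≡ 5 − 0 = 5 (mod 16).
    The inverse of 7 mod 16 is 7 (since 7·7 = 49 = 3·16 + 1), so t ≡ 7·5 = 35 ≡ 3 (mod 16).
    Then x = 0 + 7·3 = 21, valid modulo lcm(7, 16) = 112: x ≡ 21 (mod 112).
  Combine with x ≡ 8 (mod 13); new modulus lcm = 1456.
    Write x = 21 + 112·t and substitute into x ≡ 8 (mod 13): 112·t ≡ 8 − 21 = -13 (mod 13).
    Reduce coefficients mod 13: 8·t ≡ 0 (mod 13).
    The inverse of 8 mod 13 is 5 (since 8·5 = 40 = 3·13 + 1), so t ≡ 5·0 = 0 ≡ 0 (mod 13).
    Then x = 21 + 112·0 = 21, valid modulo lcm(112, 13) = 1456: x ≡ 21 (mod 1456).
  Combine with x ≡ 7 (mod 11); new modulus lcm = 16016.
    Write x = 21 + 1456·t and substitute into x ≡ 7 (mod 11): 1456·t ≡ 7 − 21 = -14 (mod 11).
    Reduce coefficients mod 11: 4·t ≡ 8 (mod 11).
    The inverse of 4 mod 11 is 3 (since 4·3 = 12 = 1·11 + 1), so t ≡ 3·8 = 24 ≡ 2 (mod 11).
    Then x = 21 + 1456·2 = 2933, valid modulo lcm(1456, 11) = 16016: x ≡ 2933 (mod 16016).
  Combine with x ≡ 3 (mod 5); new modulus lcm = 80080.
    Write x = 2933 + 16016·t and substitute into x ≡ 3 (mod 5): 16016·t ≡ 3 − 2933 = -2930 (mod 5).
    Reduce coefficients mod 5: 1·t ≡ 0 (mod 5).
    So t ≡ 0 (mod 5).
    Then x = 2933 + 16016·0 = 2933, valid modulo lcm(16016, 5) = 80080: x ≡ 2933 (mod 80080).
Verify against each original: 2933 mod 7 = 0, 2933 mod 16 = 5, 2933 mod 13 = 8, 2933 mod 11 = 7, 2933 mod 5 = 3.

x ≡ 2933 (mod 80080).


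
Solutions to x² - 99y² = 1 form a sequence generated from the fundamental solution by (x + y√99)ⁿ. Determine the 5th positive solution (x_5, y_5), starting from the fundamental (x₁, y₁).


Step 1: Find the fundamental solution (x₁, y₁) of x² - 99y² = 1.
  Expand √99 as a continued fraction. a₀ = ⌊√99⌋ = 9; iterate m_{k+1} = d_k·a_k − m_k, d_{k+1} = (99 − m_{k+1}²)/d_k, a_{k+1} = ⌊(a₀ + m_{k+1})/d_{k+1}⌋ (starting m₀ = 0, d₀ = 1), with convergents p_k = a_k·p_{k-1} + p_{k-2}, q_k = a_k·q_{k-1} + q_{k-2} (p₋₁ = 1, q₋₁ = 0):
  k = 0: a₀ = 9; p₀/q₀ = 9/1; p₀² − 99·q₀² = 81 − 99 = -18.
  k = 1: m = 9, d = 18, a = ⌊(9 + 9)/18⌋ = 1; p/q = (1·9 + 1)/(1·1 + 0) = 10/1; p² − 99·q² = 100 − 99 = 1.
  The first convergent with p² − 99·q² = 1 gives the fundamental solution (x₁, y₁) = (10, 1).
Step 2: Apply the recurrence (x_{n+1}, y_{n+1}) = (x₁x_n + 99y₁y_n, x₁y_n + y₁x_n) repeatedly.
  From (x_1, y_1) = (10, 1): x_2 = 10·10 + 99·1·1 = 199; y_2 = 10·1 + 1·10 = 20.
  From (x_2, y_2) = (199, 20): x_3 = 10·199 + 99·1·20 = 3970; y_3 = 10·20 + 1·199 = 399.
  From (x_3, y_3) = (3970, 399): x_4 = 10·3970 + 99·1·399 = 79201; y_4 = 10·399 + 1·3970 = 7960.
  From (x_4, y_4) = (79201, 7960): x_5 = 10·79201 + 99·1·7960 = 1580050; y_5 = 10·7960 + 1·79201 = 158801.
Step 3: Verify x_5² - 99·y_5² = 2496558002500 - 2496558002499 = 1 (should be 1). ✓

(x_1, y_1) = (10, 1); (x_5, y_5) = (1580050, 158801).


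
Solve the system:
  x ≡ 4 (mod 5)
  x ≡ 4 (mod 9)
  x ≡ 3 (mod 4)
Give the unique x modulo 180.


Moduli 5, 9, 4 are pairwise coprime; by CRT there is a unique solution modulo M = 5 · 9 · 4 = 180.
Solve pairwise, accumulating the modulus:
  Start with x ≡ 4 (mod 5).
  Combine with x ≡ 4 (mod 9): since gcd(5, 9) = 1, we get a unique residue mod 45.
    Write x = 4 + 5·t and substitute into x ≡ 4 (mod 9): 5·t ≡ 4 − 4 = 0 (mod 9).
    The inverse of 5 mod 9 is 2 (since 5·2 = 10 = 1·9 + 1), so t ≡ 2·0 = 0 ≡ 0 (mod 9).
    Then x = 4 + 5·0 = 4, valid modulo lcm(5, 9) = 45: x ≡ 4 (mod 45).
  Combine with x ≡ 3 (mod 4): since gcd(45, 4) = 1, we get a unique residue mod 180.
    Write x = 4 + 45·t and substitute into x ≡ 3 (mod 4): 45·t ≡ 3 − 4 = -1 (mod 4).
    Reduce coefficients mod 4: 1·t ≡ 3 (mod 4).
    So t ≡ 3 (mod 4).
    Then x = 4 + 45·3 = 139, valid modulo lcm(45, 4) = 180: x ≡ 139 (mod 180).
Verify: 139 mod 5 = 4 ✓, 139 mod 9 = 4 ✓, 139 mod 4 = 3 ✓.

x ≡ 139 (mod 180).


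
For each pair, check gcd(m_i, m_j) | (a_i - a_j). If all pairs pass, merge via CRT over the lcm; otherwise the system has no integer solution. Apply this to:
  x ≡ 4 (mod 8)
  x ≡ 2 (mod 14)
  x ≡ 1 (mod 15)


Moduli 8, 14, 15 are not pairwise coprime, so CRT works modulo lcm(m_i) when all pairwise compatibility conditions hold.
Pairwise compatibility: gcd(m_i, m_j) must divide a_i - a_j for every pair.
Merge one congruence at a time:
  Start: x ≡ 4 (mod 8).
  Combine with x ≡ 2 (mod 14): gcd(8, 14) = 2; 2 - 4 = -2, which IS divisible by 2, so compatible.
    Write x = 4 + 8·t and substitute into x ≡ 2 (mod 14): 8·t ≡ 2 − 4 = -2 (mod 14).
    Divide the congruence (and modulus) by g = 2: 4·t ≡ -1 (mod 7).
    Reduce coefficients mod 7: 4·t ≡ 6 (mod 7).
    The inverse of 4 mod 7 is 2 (since 4·2 = 8 = 1·7 + 1), so t ≡ 2·6 = 12 ≡ 5 (mod 7).
    Then x = 4 + 8·5 = 44, valid modulo lcm(8, 14) = 56: x ≡ 44 (mod 56).
  Combine with x ≡ 1 (mod 15): gcd(56, 15) = 1; 1 - 44 = -43, which IS divisible by 1, so compatible.
    Write x = 44 + 56·t and substitute into x ≡ 1 (mod 15): 56·t ≡ 1 − 44 = -43 (mod 15).
    Reduce coefficients mod 15: 11·t ≡ 2 (mod 15).
    The inverse of 11 mod 15 is 11 (since 11·11 = 121 = 8·15 + 1), so t ≡ 11·2 = 22 ≡ 7 (mod 15).
    Then x = 44 + 56·7 = 436, valid modulo lcm(56, 15) = 840: x ≡ 436 (mod 840).
Verify: 436 mod 8 = 4, 436 mod 14 = 2, 436 mod 15 = 1.

x ≡ 436 (mod 840).


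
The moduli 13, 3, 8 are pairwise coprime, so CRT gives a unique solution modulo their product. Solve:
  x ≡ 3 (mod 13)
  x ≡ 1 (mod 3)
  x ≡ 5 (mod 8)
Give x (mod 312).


Moduli 13, 3, 8 are pairwise coprime; by CRT there is a unique solution modulo M = 13 · 3 · 8 = 312.
Solve pairwise, accumulating the modulus:
  Start with x ≡ 3 (mod 13).
  Combine with x ≡ 1 (mod 3): since gcd(13, 3) = 1, we get a unique residue mod 39.
    Write x = 3 + 13·t and substitute into x ≡ 1 (mod 3): 13·t ≡ 1 − 3 = -2 (mod 3).
    Reduce coefficients mod 3: 1·t ≡ 1 (mod 3).
    So t ≡ 1 (mod 3).
    Then x = 3 + 13·1 = 16, valid modulo lcm(13, 3) = 39: x ≡ 16 (mod 39).
  Combine with x ≡ 5 (mod 8): since gcd(39, 8) = 1, we get a unique residue mod 312.
    Write x = 16 + 39·t and substitute into x ≡ 5 (mod 8): 39·t ≡ 5 − 16 = -11 (mod 8).
    Reduce coefficients mod 8: 7·t ≡ 5 (mod 8).
    The inverse of 7 mod 8 is 7 (since 7·7 = 49 = 6·8 + 1), so t ≡ 7·5 = 35 ≡ 3 (mod 8).
    Then x = 16 + 39·3 = 133, valid modulo lcm(39, 8) = 312: x ≡ 133 (mod 312).
Verify: 133 mod 13 = 3 ✓, 133 mod 3 = 1 ✓, 133 mod 8 = 5 ✓.

x ≡ 133 (mod 312).


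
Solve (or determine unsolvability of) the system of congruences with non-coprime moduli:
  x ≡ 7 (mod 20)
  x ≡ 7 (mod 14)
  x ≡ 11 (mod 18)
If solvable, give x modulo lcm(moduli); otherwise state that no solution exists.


Moduli 20, 14, 18 are not pairwise coprime, so CRT works modulo lcm(m_i) when all pairwise compatibility conditions hold.
Pairwise compatibility: gcd(m_i, m_j) must divide a_i - a_j for every pair.
Merge one congruence at a time:
  Start: x ≡ 7 (mod 20).
  Combine with x ≡ 7 (mod 14): gcd(20, 14) = 2; 7 - 7 = 0, which IS divisible by 2, so compatible.
    Write x = 7 + 20·t and substitute into x ≡ 7 (mod 14): 20·t ≡ 7 − 7 = 0 (mod 14).
    Divide the congruence (and modulus) by g = 2: 10·t ≡ 0 (mod 7).
    Reduce coefficients mod 7: 3·t ≡ 0 (mod 7).
    The inverse of 3 mod 7 is 5 (since 3·5 = 15 = 2·7 + 1), so t ≡ 5·0 = 0 ≡ 0 (mod 7).
    Then x = 7 + 20·0 = 7, valid modulo lcm(20, 14) = 140: x ≡ 7 (mod 140).
  Combine with x ≡ 11 (mod 18): gcd(140, 18) = 2; 11 - 7 = 4, which IS divisible by 2, so compatible.
    Write x = 7 + 140·t and substitute into x ≡ 11 (mod 18): 140·t ≡ 11 − 7 = 4 (mod 18).
    Divide the congruence (and modulus) by g = 2: 70·t ≡ 2 (mod 9).
    Reduce coefficients mod 9: 7·t ≡ 2 (mod 9).
    The inverse of 7 mod 9 is 4 (since 7·4 = 28 = 3·9 + 1), so t ≡ 4·2 = 8 ≡ 8 (mod 9).
    Then x = 7 + 140·8 = 1127, valid modulo lcm(140, 18) = 1260: x ≡ 1127 (mod 1260).
Verify: 1127 mod 20 = 7, 1127 mod 14 = 7, 1127 mod 18 = 11.

x ≡ 1127 (mod 1260).


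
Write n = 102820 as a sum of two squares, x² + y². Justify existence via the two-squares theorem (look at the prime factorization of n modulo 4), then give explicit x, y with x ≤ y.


Step 1: Factor n = 102820 = 2^2 · 5 · 53 · 97.
Step 2: Check the mod-4 condition on each prime factor: 2 = 2 (special); 5 ≡ 1 (mod 4), exponent 1; 53 ≡ 1 (mod 4), exponent 1; 97 ≡ 1 (mod 4), exponent 1.
All primes ≡ 3 (mod 4) appear to even exponent (or don't appear), so by the two-squares theorem n IS expressible as a sum of two squares.
Step 3: Build a representation. Group n = k² · m with k = 2 and m = 5 · 53 · 97 = 25705 (a product of primes ≡ 1 (mod 4)); a representation of m scales to one of n via (k·x)² + (k·y)² = k²(x² + y²). Each prime p ≡ 1 (mod 4) is itself a sum of two squares; find a² by testing p − a² for a perfect square:
  5: 5 − 1² = 4 = 2² ⇒ 5 = 1² + 2².
  53: 53 − 1² = 52, 53 − 2² = 49 = 7² ⇒ 53 = 2² + 7².
  97: 97 − 1² = 96, 97 − 2² = 93, 97 − 3² = 88, 97 − 4² = 81 = 9² ⇒ 97 = 4² + 9².
  Combine using the Brahmagupta–Fibonacci identity (a² + b²)(c² + d²) = (ac − bd)² + (ad + bc)² = (ac + bd)² + (ad − bc)²:
  5 · 53 = 265: from (1² + 2²)(2² + 7²), take (1·2 − 2·7, 1·7 + 2·2) = (2 − 14, 7 + 4) = (-12, 11); dropping signs (only squares matter) gives (12, 11); check 12² + 11² = 144 + 121 = 265 ✓.
  265 · 97 = 25705: from (12² + 11²)(4² + 9²), take (12·4 − 11·9, 12·9 + 11·4) = (48 − 99, 108 + 44) = (-51, 152); dropping signs (only squares matter) gives (51, 152); check 51² + 152² = 2601 + 23104 = 25705 ✓.
  Scale by k = 2: (2·51, 2·152) = (102, 304).
Step 4: Order so x ≤ y and verify: 102² + 304² = 10404 + 92416 = 102820 = n. ✓

n = 102820 = 102² + 304² (one valid representation with x ≤ y).


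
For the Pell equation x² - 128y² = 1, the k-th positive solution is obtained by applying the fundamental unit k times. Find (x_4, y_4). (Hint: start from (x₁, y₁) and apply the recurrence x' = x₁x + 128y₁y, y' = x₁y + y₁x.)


Step 1: Find the fundamental solution (x₁, y₁) of x² - 128y² = 1.
  Expand √128 as a continued fraction. a₀ = ⌊√128⌋ = 11; iterate m_{k+1} = d_k·a_k − m_k, d_{k+1} = (128 − m_{k+1}²)/d_k, a_{k+1} = ⌊(a₀ + m_{k+1})/d_{k+1}⌋ (starting m₀ = 0, d₀ = 1), with convergents p_k = a_k·p_{k-1} + p_{k-2}, q_k = a_k·q_{k-1} + q_{k-2} (p₋₁ = 1, q₋₁ = 0):
  k = 0: a₀ = 11; p₀/q₀ = 11/1; p₀² − 128·q₀² = 121 − 128 = -7.
  k = 1: m = 11, d = 7, a = ⌊(11 + 11)/7⌋ = 3; p/q = (3·11 + 1)/(3·1 + 0) = 34/3; p² − 128·q² = 1156 − 1152 = 4.
  k = 2: m = 10, d = 4, a = ⌊(11 + 10)/4⌋ = 5; p/q = (5·34 + 11)/(5·3 + 1) = 181/16; p² − 128·q² = 32761 − 32768 = -7.
  k = 3: m = 10, d = 7, a = ⌊(11 + 10)/7⌋ = 3; p/q = (3·181 + 34)/(3·16 + 3) = 577/51; p² − 128·q² = 332929 − 332928 = 1.
  The first convergent with p² − 128·q² = 1 gives the fundamental solution (x₁, y₁) = (577, 51).
Step 2: Apply the recurrence (x_{n+1}, y_{n+1}) = (x₁x_n + 128y₁y_n, x₁y_n + y₁x_n) repeatedly.
  From (x_1, y_1) = (577, 51): x_2 = 577·577 + 128·51·51 = 665857; y_2 = 577·51 + 51·577 = 58854.
  From (x_2, y_2) = (665857, 58854): x_3 = 577·665857 + 128·51·58854 = 768398401; y_3 = 577·58854 + 51·665857 = 67917465.
  From (x_3, y_3) = (768398401, 67917465): x_4 = 577·768398401 + 128·51·67917465 = 886731088897; y_4 = 577·67917465 + 51·768398401 = 78376695756.
Step 3: Verify x_4² - 128·y_4² = 786292024016459316676609 - 786292024016459316676608 = 1 (should be 1). ✓

(x_1, y_1) = (577, 51); (x_4, y_4) = (886731088897, 78376695756).
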